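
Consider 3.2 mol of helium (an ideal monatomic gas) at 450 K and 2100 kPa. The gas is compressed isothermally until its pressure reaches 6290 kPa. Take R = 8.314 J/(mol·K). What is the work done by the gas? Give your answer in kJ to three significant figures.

W ≈ -13.1 kJ

Isothermal process: W = nRT ln(V₂/V₁) = nRT ln(P₁/P₂).
W = (3.2)(8.314)(450) × ln(2100/6290)
  = 11972 × ln(0.3339) = 11972 × -1.097
W_by_gas = -13134 J.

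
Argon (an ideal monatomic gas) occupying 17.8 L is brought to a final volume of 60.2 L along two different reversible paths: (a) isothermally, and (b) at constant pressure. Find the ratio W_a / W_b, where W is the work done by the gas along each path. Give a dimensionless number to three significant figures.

W_a / W_b ≈ 0.512

Path (a) isothermal: W = P₁V₁ ln(V₂/V₁) → W_a/(P₁V₁) = 1.218.
Path (b) isobaric: W = P₁(V₂ − V₁) → W_b/(P₁V₁) = 2.382.
W_a / W_b = 1.218 / 2.382 = 0.5115.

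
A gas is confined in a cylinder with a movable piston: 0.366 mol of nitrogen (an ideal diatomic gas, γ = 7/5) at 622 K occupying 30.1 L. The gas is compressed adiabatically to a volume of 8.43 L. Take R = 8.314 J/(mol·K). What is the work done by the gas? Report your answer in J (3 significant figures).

W ≈ -3140 J

Adiabatic: TV^(γ−1) = const with γ = 7/5.
T₂ = T₁ (V₁/V₂)^(γ−1) = 622 × (30.1/8.43)^0.4 = 622 × 1.664 = 1035 K.
W_by = nCᵥ(T₁ − T₂) = (0.366)(20.79)(622 − 1035) = -3141 J.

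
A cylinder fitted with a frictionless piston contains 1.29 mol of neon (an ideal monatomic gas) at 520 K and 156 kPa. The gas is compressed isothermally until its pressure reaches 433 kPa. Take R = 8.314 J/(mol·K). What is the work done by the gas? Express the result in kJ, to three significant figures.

Isothermal process: W = nRT ln(V₂/V₁) = nRT ln(P₁/P₂).
W = (1.29)(8.314)(520) × ln(156/433)
  = 5577 × ln(0.3603) = 5577 × -1.021
W_by_gas = -5693 J.

W ≈ -5.69 kJ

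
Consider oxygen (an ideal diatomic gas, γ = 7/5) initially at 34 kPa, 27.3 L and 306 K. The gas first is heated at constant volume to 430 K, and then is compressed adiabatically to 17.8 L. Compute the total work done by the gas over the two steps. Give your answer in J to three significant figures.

Step 1 (isochoric): W = 0 (constant volume).
After step 1: P = 47.78 kPa (V unchanged).
Step 2 (adiabatic): W = (P₁V₁ − P₂V₂)/(γ−1) = (1304 − 1548)/0.4 = -608.4 J.
W_total = 0 − 608.4 = -608.4 J.

W_total ≈ -608 J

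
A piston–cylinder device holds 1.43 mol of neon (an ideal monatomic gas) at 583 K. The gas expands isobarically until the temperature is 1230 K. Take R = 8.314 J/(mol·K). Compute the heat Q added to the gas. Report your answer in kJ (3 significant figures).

Q ≈ 19.2 kJ

Isobaric: W = nRΔT = (1.43)(8.314)(647) = 7692 J.
ΔU = nCᵥΔT with Cᵥ = 3R/2: ΔU = (1.43)(12.47)(647) = 11538 J.
Q = ΔU + W = 11538 + 7692 = 19230 J.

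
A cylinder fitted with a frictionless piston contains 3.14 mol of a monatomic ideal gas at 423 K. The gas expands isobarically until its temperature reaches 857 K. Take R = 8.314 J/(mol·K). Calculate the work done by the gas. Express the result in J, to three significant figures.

W ≈ 11300 J

Isobaric: W = P ΔV = nR ΔT.
W = (3.14)(8.314)(857 − 423) = 11330 J.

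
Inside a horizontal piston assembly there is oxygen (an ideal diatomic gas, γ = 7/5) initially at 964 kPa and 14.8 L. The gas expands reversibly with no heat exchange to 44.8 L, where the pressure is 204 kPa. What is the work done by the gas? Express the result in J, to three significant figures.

Adiabatic: W = (P₁V₁ − P₂V₂)/(γ − 1) with γ = 7/5.
P₁V₁ = 14267 J, P₂V₂ = 9139 J.
W = (14267 − 9139) / 0.4 = 12820 J.

W ≈ 12800 J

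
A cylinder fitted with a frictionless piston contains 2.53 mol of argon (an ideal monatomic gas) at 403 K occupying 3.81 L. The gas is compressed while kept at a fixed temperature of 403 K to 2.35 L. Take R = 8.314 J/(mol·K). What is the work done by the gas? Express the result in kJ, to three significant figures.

W ≈ -4.10 kJ

Isothermal: W = nRT ln(V₂/V₁).
W = (2.53)(8.314)(403) × ln(2.35/3.81)
  = 8477 × -0.4832
W_by_gas = -4096 J.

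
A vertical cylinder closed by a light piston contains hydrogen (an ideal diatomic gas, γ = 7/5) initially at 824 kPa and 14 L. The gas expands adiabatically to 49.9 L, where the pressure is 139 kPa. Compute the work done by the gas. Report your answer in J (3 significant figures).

W ≈ 11500 J

Adiabatic: W = (P₁V₁ − P₂V₂)/(γ − 1) with γ = 7/5.
P₁V₁ = 11536 J, P₂V₂ = 6936 J.
W = (11536 − 6936) / 0.4 = 11500 J.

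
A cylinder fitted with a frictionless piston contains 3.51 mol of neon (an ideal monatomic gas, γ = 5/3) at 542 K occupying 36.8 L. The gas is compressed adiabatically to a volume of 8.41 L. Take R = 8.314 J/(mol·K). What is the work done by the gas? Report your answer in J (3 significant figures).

W ≈ -39700 J

Adiabatic: TV^(γ−1) = const with γ = 5/3.
T₂ = T₁ (V₁/V₂)^(γ−1) = 542 × (36.8/8.41)^0.667 = 542 × 2.675 = 1450 K.
W_by = nCᵥ(T₁ − T₂) = (3.51)(12.47)(542 − 1450) = -39746 J.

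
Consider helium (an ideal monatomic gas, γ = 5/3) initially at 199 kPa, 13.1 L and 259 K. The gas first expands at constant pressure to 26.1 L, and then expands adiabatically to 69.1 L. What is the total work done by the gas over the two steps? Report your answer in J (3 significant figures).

W_total ≈ 6310 J

Step 1 (isobaric): W = PΔV = (199 kPa)(26.1 − 13.1 L) = 2587 J.
After step 1: P = 199 kPa, V = 26.1 L, T = 516 K.
Step 2 (adiabatic): W = (P₁V₁ − P₂V₂)/(γ−1) = (5194 − 2714)/0.667 = 3720 J.
W_total = 2587 + 3720 = 6307 J.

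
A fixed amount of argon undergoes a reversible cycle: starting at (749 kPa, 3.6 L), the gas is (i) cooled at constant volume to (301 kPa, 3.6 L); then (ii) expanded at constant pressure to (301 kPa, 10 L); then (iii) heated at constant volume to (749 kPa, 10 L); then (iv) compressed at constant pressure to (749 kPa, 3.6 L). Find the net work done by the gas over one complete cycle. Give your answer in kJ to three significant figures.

Constant-volume legs do no work.
W(ii) = (301)(10 − 3.6) = 1926 J; W(iv) = (749)(3.6 − 10) = -4794 J.
W_net = 1926 − 4794 = -2867 J (the counter-clockwise enclosed area).

W_net ≈ -2.87 kJ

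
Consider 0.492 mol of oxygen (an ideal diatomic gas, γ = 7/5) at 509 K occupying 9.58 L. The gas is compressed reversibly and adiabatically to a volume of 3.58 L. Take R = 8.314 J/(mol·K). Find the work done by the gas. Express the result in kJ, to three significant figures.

W ≈ -2.51 kJ

Adiabatic: TV^(γ−1) = const with γ = 7/5.
T₂ = T₁ (V₁/V₂)^(γ−1) = 509 × (9.58/3.58)^0.4 = 509 × 1.482 = 754.6 K.
W_by = nCᵥ(T₁ − T₂) = (0.492)(20.79)(509 − 754.6) = -2511 J.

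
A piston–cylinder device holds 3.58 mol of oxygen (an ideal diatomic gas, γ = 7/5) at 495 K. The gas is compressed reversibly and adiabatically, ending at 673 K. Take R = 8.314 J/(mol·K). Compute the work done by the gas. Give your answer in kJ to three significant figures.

W ≈ -13.2 kJ

Adiabatic ⇒ Q = 0, so W_by = −ΔU = nCᵥ(T₁ − T₂).
Cᵥ = 5R/2 = 20.79 J/(mol·K).
W = (3.58)(20.79)(495 − 673) = -13245 J.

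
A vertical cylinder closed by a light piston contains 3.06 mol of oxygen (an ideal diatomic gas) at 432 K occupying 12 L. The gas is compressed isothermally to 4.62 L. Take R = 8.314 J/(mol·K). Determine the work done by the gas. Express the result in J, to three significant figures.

Isothermal: W = nRT ln(V₂/V₁).
W = (3.06)(8.314)(432) × ln(4.62/12)
  = 10990 × -0.9545
W_by_gas = -10491 J.

W ≈ -10500 J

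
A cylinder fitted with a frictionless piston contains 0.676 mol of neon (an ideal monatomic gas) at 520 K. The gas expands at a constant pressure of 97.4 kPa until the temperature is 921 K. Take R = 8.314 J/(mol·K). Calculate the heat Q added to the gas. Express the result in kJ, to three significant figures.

Isobaric: W = nRΔT = (0.676)(8.314)(401) = 2254 J.
ΔU = nCᵥΔT with Cᵥ = 3R/2: ΔU = (0.676)(12.47)(401) = 3381 J.
Q = ΔU + W = 3381 + 2254 = 5634 J.

Q ≈ 5.63 kJ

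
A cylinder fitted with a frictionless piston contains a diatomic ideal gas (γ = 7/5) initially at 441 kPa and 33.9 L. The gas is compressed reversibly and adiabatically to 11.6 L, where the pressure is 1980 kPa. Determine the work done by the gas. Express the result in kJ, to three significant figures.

Adiabatic: W = (P₁V₁ − P₂V₂)/(γ − 1) with γ = 7/5.
P₁V₁ = 14950 J, P₂V₂ = 22968 J.
W = (14950 − 22968) / 0.4 = -20045 J.

W ≈ -20.0 kJ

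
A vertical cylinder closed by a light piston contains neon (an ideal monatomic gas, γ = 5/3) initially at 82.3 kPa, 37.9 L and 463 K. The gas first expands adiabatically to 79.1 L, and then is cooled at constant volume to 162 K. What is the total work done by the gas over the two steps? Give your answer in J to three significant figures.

W_total ≈ 1810 J

Step 1 (adiabatic): W = (P₁V₁ − P₂V₂)/(γ−1) = (3119 − 1910)/0.667 = 1814 J.
Step 2 (isochoric): W = 0 (constant volume).
W_total = 1814 + 0 = 1814 J.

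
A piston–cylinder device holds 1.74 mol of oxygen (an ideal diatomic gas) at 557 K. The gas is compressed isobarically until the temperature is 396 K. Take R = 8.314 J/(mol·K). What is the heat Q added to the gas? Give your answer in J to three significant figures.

Isobaric: W = nRΔT = (1.74)(8.314)(-161) = -2329 J.
ΔU = nCᵥΔT with Cᵥ = 5R/2: ΔU = (1.74)(20.79)(-161) = -5823 J.
Q = ΔU + W = -5823 − 2329 = -8152 J.

Q ≈ -8150 J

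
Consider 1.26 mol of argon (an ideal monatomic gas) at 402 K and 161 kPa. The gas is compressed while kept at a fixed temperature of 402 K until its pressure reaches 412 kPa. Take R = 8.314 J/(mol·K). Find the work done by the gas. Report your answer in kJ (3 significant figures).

Isothermal process: W = nRT ln(V₂/V₁) = nRT ln(P₁/P₂).
W = (1.26)(8.314)(402) × ln(161/412)
  = 4211 × ln(0.3908) = 4211 × -0.9396
W_by_gas = -3957 J.

W ≈ -3.96 kJ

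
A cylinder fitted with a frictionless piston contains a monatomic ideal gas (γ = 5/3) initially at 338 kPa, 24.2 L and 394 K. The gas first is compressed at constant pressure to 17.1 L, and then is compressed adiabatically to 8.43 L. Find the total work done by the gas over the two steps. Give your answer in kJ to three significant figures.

Step 1 (isobaric): W = PΔV = (338 kPa)(17.1 − 24.2 L) = -2400 J.
After step 1: P = 338 kPa, V = 17.1 L, T = 278.4 K.
Step 2 (adiabatic): W = (P₁V₁ − P₂V₂)/(γ−1) = (5780 − 9262)/0.667 = -5223 J.
W_total = -2400 − 5223 = -7623 J.

W_total ≈ -7.62 kJ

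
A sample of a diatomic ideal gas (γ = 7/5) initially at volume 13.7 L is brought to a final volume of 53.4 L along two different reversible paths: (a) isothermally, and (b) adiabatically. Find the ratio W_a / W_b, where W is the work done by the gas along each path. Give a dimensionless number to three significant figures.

Path (a) isothermal: W = P₁V₁ ln(V₂/V₁) → W_a/(P₁V₁) = 1.36.
Path (b) adiabatic: W = P₁V₁(1 − (V₁/V₂)^(γ−1))/(γ−1) → W_b/(P₁V₁) = 1.049.
W_a / W_b = 1.36 / 1.049 = 1.297.

W_a / W_b ≈ 1.30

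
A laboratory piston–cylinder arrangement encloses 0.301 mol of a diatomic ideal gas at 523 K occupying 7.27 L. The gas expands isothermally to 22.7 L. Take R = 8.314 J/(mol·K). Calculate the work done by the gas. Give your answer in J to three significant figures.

Isothermal: W = nRT ln(V₂/V₁).
W = (0.301)(8.314)(523) × ln(22.7/7.27)
  = 1309 × 1.139
W_by_gas = 1490 J.

W ≈ 1490 J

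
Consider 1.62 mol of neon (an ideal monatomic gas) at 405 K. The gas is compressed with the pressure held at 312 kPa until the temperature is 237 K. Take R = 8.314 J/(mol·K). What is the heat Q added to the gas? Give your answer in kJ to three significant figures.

Isobaric: W = nRΔT = (1.62)(8.314)(-168) = -2263 J.
ΔU = nCᵥΔT with Cᵥ = 3R/2: ΔU = (1.62)(12.47)(-168) = -3394 J.
Q = ΔU + W = -3394 − 2263 = -5657 J.

Q ≈ -5.66 kJ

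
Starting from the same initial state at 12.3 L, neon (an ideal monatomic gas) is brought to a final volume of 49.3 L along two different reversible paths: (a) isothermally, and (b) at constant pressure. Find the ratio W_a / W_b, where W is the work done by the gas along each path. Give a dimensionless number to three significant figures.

Path (a) isothermal: W = P₁V₁ ln(V₂/V₁) → W_a/(P₁V₁) = 1.388.
Path (b) isobaric: W = P₁(V₂ − V₁) → W_b/(P₁V₁) = 3.008.
W_a / W_b = 1.388 / 3.008 = 0.4615.

W_a / W_b ≈ 0.462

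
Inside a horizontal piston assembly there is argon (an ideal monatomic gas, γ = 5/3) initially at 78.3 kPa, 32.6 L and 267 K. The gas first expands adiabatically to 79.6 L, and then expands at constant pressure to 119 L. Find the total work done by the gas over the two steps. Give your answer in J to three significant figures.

W_total ≈ 2410 J

Step 1 (adiabatic): W = (P₁V₁ − P₂V₂)/(γ−1) = (2553 − 1408)/0.667 = 1717 J.
After step 1: P = 17.68 kPa, V = 79.6 L, T = 147.2 K.
Step 2 (isobaric): W = PΔV = (17.68 kPa)(119 − 79.6 L) = 696.8 J.
W_total = 1717 + 696.8 = 2414 J.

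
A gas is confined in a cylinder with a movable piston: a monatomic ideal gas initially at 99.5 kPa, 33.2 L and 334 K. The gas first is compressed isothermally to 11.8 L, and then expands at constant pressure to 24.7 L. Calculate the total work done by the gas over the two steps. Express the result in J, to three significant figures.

Step 1 (isothermal): W = P₁V₁ ln(V₂/V₁) = (3303) ln(11.8/33.2) = -3417 J.
After step 1: P = 279.9 kPa, V = 11.8 L, T = 334 K.
Step 2 (isobaric): W = PΔV = (279.9 kPa)(24.7 − 11.8 L) = 3611 J.
W_total = -3417 + 3611 = 194.1 J.

W_total ≈ 194 J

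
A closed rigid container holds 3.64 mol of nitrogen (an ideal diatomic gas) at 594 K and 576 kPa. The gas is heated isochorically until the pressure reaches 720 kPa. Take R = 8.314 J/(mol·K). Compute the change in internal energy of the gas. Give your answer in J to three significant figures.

ΔU ≈ 11200 J

Constant volume ⇒ W = 0, so Q = ΔU = nCᵥΔT with Cᵥ = 5R/2 = 20.79 J/(mol·K).
At constant V, T₂/T₁ = P₂/P₁ ⇒ ΔT = T₁(P₂/P₁ − 1) = 594·(720/576 − 1) = 148.5 K.
ΔU = (3.64)(20.79)(148.5) = 11235 J.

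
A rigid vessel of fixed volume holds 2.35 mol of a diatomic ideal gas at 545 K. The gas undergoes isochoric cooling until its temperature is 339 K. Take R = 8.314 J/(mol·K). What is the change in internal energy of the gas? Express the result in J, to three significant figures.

ΔU ≈ -10100 J

Constant volume ⇒ W = 0, so Q = ΔU = nCᵥΔT with Cᵥ = 5R/2 = 20.79 J/(mol·K).
ΔU = (2.35)(20.79)(339 − 545) = -10062 J.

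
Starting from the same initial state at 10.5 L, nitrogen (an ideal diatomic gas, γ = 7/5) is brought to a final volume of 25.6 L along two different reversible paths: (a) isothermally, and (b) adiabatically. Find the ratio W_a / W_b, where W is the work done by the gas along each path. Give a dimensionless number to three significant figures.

Path (a) isothermal: W = P₁V₁ ln(V₂/V₁) → W_a/(P₁V₁) = 0.8912.
Path (b) adiabatic: W = P₁V₁(1 − (V₁/V₂)^(γ−1))/(γ−1) → W_b/(P₁V₁) = 0.7497.
W_a / W_b = 0.8912 / 0.7497 = 1.189.

W_a / W_b ≈ 1.19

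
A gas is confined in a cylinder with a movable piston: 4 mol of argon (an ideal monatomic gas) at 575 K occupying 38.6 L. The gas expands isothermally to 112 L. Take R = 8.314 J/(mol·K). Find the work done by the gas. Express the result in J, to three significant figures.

Isothermal: W = nRT ln(V₂/V₁).
W = (4)(8.314)(575) × ln(112/38.6)
  = 19122 × 1.065
W_by_gas = 20370 J.

W ≈ 20400 J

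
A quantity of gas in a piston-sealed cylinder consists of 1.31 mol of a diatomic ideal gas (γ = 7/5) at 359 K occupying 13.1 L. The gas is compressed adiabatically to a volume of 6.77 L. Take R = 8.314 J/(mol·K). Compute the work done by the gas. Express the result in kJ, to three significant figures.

Adiabatic: TV^(γ−1) = const with γ = 7/5.
T₂ = T₁ (V₁/V₂)^(γ−1) = 359 × (13.1/6.77)^0.4 = 359 × 1.302 = 467.5 K.
W_by = nCᵥ(T₁ − T₂) = (1.31)(20.79)(359 − 467.5) = -2954 J.

W ≈ -2.95 kJ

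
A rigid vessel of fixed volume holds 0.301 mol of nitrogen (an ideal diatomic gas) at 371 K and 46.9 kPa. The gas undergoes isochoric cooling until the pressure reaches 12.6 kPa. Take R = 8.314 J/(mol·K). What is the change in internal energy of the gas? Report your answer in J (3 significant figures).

Constant volume ⇒ W = 0, so Q = ΔU = nCᵥΔT with Cᵥ = 5R/2 = 20.79 J/(mol·K).
At constant V, T₂/T₁ = P₂/P₁ ⇒ ΔT = T₁(P₂/P₁ − 1) = 371·(12.6/46.9 − 1) = -271.3 K.
ΔU = (0.301)(20.79)(-271.3) = -1698 J.

ΔU ≈ -1700 J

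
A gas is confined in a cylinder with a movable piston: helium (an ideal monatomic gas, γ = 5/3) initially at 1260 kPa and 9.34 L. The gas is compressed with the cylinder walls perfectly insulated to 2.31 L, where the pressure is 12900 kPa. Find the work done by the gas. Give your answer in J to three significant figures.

W ≈ -27000 J

Adiabatic: W = (P₁V₁ − P₂V₂)/(γ − 1) with γ = 5/3.
P₁V₁ = 11768 J, P₂V₂ = 29799 J.
W = (11768 − 29799) / 0.6667 = -27046 J.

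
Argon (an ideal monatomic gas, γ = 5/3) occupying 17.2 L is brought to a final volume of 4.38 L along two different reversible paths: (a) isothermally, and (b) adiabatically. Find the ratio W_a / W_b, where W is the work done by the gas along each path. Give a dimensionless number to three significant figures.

Path (a) isothermal: W = P₁V₁ ln(V₂/V₁) → W_a/(P₁V₁) = -1.368.
Path (b) adiabatic: W = P₁V₁(1 − (V₁/V₂)^(γ−1))/(γ−1) → W_b/(P₁V₁) = -2.234.
W_a / W_b = -1.368 / -2.234 = 0.6124.

W_a / W_b ≈ 0.612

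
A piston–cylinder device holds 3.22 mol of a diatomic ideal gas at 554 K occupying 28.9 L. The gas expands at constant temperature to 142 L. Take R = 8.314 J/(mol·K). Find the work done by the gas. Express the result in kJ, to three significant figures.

Isothermal: W = nRT ln(V₂/V₁).
W = (3.22)(8.314)(554) × ln(142/28.9)
  = 14831 × 1.592
W_by_gas = 23611 J.

W ≈ 23.6 kJ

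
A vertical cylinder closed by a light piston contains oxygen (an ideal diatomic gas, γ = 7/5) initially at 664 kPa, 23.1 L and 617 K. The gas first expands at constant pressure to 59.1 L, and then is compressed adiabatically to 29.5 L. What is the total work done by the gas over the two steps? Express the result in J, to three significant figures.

Step 1 (isobaric): W = PΔV = (664 kPa)(59.1 − 23.1 L) = 23904 J.
After step 1: P = 664 kPa, V = 59.1 L, T = 1579 K.
Step 2 (adiabatic): W = (P₁V₁ − P₂V₂)/(γ−1) = (39242 − 51816)/0.4 = -31433 J.
W_total = 23904 − 31433 = -7529 J.

W_total ≈ -7530 J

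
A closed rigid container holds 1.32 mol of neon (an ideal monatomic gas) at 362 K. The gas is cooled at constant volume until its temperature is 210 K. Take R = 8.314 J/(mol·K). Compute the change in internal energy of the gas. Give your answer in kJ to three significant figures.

Constant volume ⇒ W = 0, so Q = ΔU = nCᵥΔT with Cᵥ = 3R/2 = 12.47 J/(mol·K).
ΔU = (1.32)(12.47)(210 − 362) = -2502 J.

ΔU ≈ -2.50 kJ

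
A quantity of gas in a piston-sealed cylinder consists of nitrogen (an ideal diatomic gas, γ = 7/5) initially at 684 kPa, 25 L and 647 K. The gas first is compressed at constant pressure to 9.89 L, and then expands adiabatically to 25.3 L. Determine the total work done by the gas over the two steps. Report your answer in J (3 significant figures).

Step 1 (isobaric): W = PΔV = (684 kPa)(9.89 − 25 L) = -10335 J.
After step 1: P = 684 kPa, V = 9.89 L, T = 256 K.
Step 2 (adiabatic): W = (P₁V₁ − P₂V₂)/(γ−1) = (6765 − 4646)/0.4 = 5297 J.
W_total = -10335 + 5297 = -5038 J.

W_total ≈ -5040 J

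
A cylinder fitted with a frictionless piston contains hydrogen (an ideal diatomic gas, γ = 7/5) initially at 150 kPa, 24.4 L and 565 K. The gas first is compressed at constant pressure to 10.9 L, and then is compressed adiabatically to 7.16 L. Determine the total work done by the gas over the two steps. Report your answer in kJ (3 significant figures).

Step 1 (isobaric): W = PΔV = (150 kPa)(10.9 − 24.4 L) = -2025 J.
After step 1: P = 150 kPa, V = 10.9 L, T = 252.4 K.
Step 2 (adiabatic): W = (P₁V₁ − P₂V₂)/(γ−1) = (1635 − 1934)/0.4 = -748.2 J.
W_total = -2025 − 748.2 = -2773 J.

W_total ≈ -2.77 kJ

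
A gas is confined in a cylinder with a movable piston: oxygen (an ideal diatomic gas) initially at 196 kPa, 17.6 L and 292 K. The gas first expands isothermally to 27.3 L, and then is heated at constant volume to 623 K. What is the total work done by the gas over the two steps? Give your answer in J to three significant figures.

Step 1 (isothermal): W = P₁V₁ ln(V₂/V₁) = (3450) ln(27.3/17.6) = 1514 J.
Step 2 (isochoric): W = 0 (constant volume).
W_total = 1514 + 0 = 1514 J.

W_total ≈ 1510 J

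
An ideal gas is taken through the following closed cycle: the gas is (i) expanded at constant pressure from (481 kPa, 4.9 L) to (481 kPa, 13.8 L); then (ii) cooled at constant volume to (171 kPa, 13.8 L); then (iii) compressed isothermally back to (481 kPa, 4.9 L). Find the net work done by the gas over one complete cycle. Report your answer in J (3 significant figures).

W_net ≈ 1840 J

Leg (i): W = PΔV = (481)(13.8 − 4.9) = 4281 J.
Leg (ii): W = 0.
Leg (iii): W = PᵢVᵢ ln(V_f/Vᵢ) = (2360) ln(4.9/13.8) = -2443 J.
W_net = 4281 − 2443 = 1837 J.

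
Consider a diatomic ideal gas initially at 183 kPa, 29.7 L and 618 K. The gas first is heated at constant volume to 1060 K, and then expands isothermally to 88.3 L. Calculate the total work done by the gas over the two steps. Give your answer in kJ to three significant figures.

Step 1 (isochoric): W = 0 (constant volume).
After step 1: P = 313.9 kPa (V unchanged).
Step 2 (isothermal): W = P₁V₁ ln(V₂/V₁) = (9322) ln(88.3/29.7) = 10158 J.
W_total = 0 + 10158 = 10158 J.

W_total ≈ 10.2 kJ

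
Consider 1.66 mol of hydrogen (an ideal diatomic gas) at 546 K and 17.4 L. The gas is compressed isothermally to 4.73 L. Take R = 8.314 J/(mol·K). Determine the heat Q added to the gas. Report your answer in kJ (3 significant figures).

Isothermal ⇒ ΔU = 0, so Q = W = nRT ln(V₂/V₁).
Q = (1.66)(8.314)(546) ln(4.73/17.4) = 7535 × -1.303 = -9815 J.

Q ≈ -9.82 kJ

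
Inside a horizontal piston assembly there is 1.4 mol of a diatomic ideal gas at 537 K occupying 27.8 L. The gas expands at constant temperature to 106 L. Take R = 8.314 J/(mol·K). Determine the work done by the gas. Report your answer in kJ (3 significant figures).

Isothermal: W = nRT ln(V₂/V₁).
W = (1.4)(8.314)(537) × ln(106/27.8)
  = 6250 × 1.338
W_by_gas = 8366 J.

W ≈ 8.37 kJ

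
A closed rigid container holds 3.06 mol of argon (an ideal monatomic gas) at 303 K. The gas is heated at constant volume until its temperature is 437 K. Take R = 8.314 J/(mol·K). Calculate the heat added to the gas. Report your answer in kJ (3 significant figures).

Constant volume ⇒ W = 0, so Q = ΔU = nCᵥΔT with Cᵥ = 3R/2 = 12.47 J/(mol·K).
ΔU = (3.06)(12.47)(437 − 303) = 5114 J.

Q ≈ 5.11 kJ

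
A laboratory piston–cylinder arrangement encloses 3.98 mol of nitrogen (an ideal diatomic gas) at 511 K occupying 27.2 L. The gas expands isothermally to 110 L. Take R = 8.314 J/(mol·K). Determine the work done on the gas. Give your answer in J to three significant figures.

Isothermal: W = nRT ln(V₂/V₁).
W = (3.98)(8.314)(511) × ln(110/27.2)
  = 16909 × 1.397
W_by_gas = 23626 J; work on gas = −W_by = -23626 J.

W ≈ -23600 J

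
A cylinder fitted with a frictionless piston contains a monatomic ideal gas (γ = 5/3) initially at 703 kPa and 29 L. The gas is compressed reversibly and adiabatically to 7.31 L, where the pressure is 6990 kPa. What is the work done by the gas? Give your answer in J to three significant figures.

Adiabatic: W = (P₁V₁ − P₂V₂)/(γ − 1) with γ = 5/3.
P₁V₁ = 20387 J, P₂V₂ = 51097 J.
W = (20387 − 51097) / 0.6667 = -46065 J.

W ≈ -46100 J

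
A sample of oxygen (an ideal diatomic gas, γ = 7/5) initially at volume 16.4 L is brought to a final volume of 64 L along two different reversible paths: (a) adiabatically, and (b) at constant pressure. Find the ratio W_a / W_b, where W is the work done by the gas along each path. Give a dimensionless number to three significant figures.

Path (a) adiabatic: W = P₁V₁(1 − (V₁/V₂)^(γ−1))/(γ−1) → W_a/(P₁V₁) = 1.05.
Path (b) isobaric: W = P₁(V₂ − V₁) → W_b/(P₁V₁) = 2.902.
W_a / W_b = 1.05 / 2.902 = 0.3617.

W_a / W_b ≈ 0.362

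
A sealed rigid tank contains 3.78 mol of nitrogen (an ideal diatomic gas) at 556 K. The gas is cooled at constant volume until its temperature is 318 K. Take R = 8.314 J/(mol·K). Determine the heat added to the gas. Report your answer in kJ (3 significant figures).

Constant volume ⇒ W = 0, so Q = ΔU = nCᵥΔT with Cᵥ = 5R/2 = 20.79 J/(mol·K).
ΔU = (3.78)(20.79)(318 − 556) = -18699 J.

Q ≈ -18.7 kJ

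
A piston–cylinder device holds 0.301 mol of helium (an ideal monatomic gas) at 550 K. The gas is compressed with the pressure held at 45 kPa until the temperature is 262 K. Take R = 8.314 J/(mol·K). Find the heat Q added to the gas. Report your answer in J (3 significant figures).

Q ≈ -1800 J

Isobaric: W = nRΔT = (0.301)(8.314)(-288) = -720.7 J.
ΔU = nCᵥΔT with Cᵥ = 3R/2: ΔU = (0.301)(12.47)(-288) = -1081 J.
Q = ΔU + W = -1081 − 720.7 = -1802 J.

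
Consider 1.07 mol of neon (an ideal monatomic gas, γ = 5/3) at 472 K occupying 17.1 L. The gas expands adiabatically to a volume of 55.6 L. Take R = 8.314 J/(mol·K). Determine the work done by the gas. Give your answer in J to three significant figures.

W ≈ 3430 J

Adiabatic: TV^(γ−1) = const with γ = 5/3.
T₂ = T₁ (V₁/V₂)^(γ−1) = 472 × (17.1/55.6)^0.667 = 472 × 0.4556 = 215.1 K.
W_by = nCᵥ(T₁ − T₂) = (1.07)(12.47)(472 − 215.1) = 3429 J.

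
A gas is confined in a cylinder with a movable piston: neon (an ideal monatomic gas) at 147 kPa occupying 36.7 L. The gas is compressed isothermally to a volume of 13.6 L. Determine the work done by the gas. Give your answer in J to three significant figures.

W ≈ -5360 J

Isothermal: W = nRT ln(V₂/V₁) = P₁V₁ ln(V₂/V₁).
P₁V₁ = (147 kPa)(36.7 L) = 5395 J.
W = 5395 × ln(13.6/36.7) = 5395 × -0.9927
W_by_gas = -5356 J.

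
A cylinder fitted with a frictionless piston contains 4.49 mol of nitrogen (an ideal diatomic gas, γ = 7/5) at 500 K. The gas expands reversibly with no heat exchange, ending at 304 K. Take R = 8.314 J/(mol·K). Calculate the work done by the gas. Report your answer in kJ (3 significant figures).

Adiabatic ⇒ Q = 0, so W_by = −ΔU = nCᵥ(T₁ − T₂).
Cᵥ = 5R/2 = 20.79 J/(mol·K).
W = (4.49)(20.79)(500 − 304) = 18292 J.

W ≈ 18.3 kJ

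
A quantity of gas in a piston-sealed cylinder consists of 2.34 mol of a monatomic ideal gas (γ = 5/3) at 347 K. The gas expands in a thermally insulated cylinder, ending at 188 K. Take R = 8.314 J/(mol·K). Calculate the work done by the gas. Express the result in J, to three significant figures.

Adiabatic ⇒ Q = 0, so W_by = −ΔU = nCᵥ(T₁ − T₂).
Cᵥ = 3R/2 = 12.47 J/(mol·K).
W = (2.34)(12.47)(347 − 188) = 4640 J.

W ≈ 4640 J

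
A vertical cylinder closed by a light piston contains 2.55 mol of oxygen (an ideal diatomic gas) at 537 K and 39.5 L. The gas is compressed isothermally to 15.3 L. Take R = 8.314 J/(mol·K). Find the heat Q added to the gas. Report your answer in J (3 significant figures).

Q ≈ -10800 J

Isothermal ⇒ ΔU = 0, so Q = W = nRT ln(V₂/V₁).
Q = (2.55)(8.314)(537) ln(15.3/39.5) = 11385 × -0.9484 = -10798 J.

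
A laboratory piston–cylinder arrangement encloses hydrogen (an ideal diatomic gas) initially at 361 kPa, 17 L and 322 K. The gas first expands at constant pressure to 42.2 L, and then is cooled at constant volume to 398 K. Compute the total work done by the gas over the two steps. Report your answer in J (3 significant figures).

Step 1 (isobaric): W = PΔV = (361 kPa)(42.2 − 17 L) = 9097 J.
Step 2 (isochoric): W = 0 (constant volume).
W_total = 9097 + 0 = 9097 J.

W_total ≈ 9100 J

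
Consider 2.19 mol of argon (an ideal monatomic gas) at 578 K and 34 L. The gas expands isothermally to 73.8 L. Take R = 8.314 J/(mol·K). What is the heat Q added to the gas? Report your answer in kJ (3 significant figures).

Q ≈ 8.16 kJ

Isothermal ⇒ ΔU = 0, so Q = W = nRT ln(V₂/V₁).
Q = (2.19)(8.314)(578) ln(73.8/34) = 10524 × 0.775 = 8156 J.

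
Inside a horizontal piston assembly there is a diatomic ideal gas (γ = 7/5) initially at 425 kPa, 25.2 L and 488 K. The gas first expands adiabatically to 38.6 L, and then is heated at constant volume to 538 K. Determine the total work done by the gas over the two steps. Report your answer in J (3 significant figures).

W_total ≈ 4200 J

Step 1 (adiabatic): W = (P₁V₁ − P₂V₂)/(γ−1) = (10710 − 9031)/0.4 = 4199 J.
Step 2 (isochoric): W = 0 (constant volume).
W_total = 4199 + 0 = 4199 J.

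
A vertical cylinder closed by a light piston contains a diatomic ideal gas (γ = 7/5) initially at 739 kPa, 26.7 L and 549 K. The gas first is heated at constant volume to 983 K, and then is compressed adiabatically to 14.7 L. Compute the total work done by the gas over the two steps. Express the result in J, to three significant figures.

W_total ≈ -23800 J

Step 1 (isochoric): W = 0 (constant volume).
After step 1: P = 1323 kPa (V unchanged).
Step 2 (adiabatic): W = (P₁V₁ − P₂V₂)/(γ−1) = (35329 − 44855)/0.4 = -23815 J.
W_total = 0 − 23815 = -23815 J.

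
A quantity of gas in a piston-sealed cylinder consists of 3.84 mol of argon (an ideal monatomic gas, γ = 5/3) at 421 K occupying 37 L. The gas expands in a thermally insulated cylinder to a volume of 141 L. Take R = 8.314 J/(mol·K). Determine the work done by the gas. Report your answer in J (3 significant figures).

W ≈ 11900 J

Adiabatic: TV^(γ−1) = const with γ = 5/3.
T₂ = T₁ (V₁/V₂)^(γ−1) = 421 × (37/141)^0.667 = 421 × 0.4099 = 172.6 K.
W_by = nCᵥ(T₁ − T₂) = (3.84)(12.47)(421 − 172.6) = 11898 J.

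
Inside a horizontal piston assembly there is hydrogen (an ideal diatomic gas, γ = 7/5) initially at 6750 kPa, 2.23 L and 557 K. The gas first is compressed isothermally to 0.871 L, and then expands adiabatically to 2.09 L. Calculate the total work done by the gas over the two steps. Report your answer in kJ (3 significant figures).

W_total ≈ -3.04 kJ

Step 1 (isothermal): W = P₁V₁ ln(V₂/V₁) = (15052) ln(0.871/2.23) = -14151 J.
After step 1: P = 17282 kPa, V = 0.871 L, T = 557 K.
Step 2 (adiabatic): W = (P₁V₁ − P₂V₂)/(γ−1) = (15053 − 10606)/0.4 = 11116 J.
W_total = -14151 + 11116 = -3035 J.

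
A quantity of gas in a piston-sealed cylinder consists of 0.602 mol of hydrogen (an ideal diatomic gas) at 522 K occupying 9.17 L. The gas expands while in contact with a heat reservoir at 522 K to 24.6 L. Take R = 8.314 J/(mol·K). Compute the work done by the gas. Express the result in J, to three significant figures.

W ≈ 2580 J

Isothermal: W = nRT ln(V₂/V₁).
W = (0.602)(8.314)(522) × ln(24.6/9.17)
  = 2613 × 0.9868
W_by_gas = 2578 J.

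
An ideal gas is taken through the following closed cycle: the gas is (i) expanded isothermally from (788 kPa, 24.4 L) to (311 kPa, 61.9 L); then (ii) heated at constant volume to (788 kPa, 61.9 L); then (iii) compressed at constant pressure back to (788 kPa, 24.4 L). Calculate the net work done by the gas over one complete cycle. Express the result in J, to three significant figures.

Leg (i): W = PᵢVᵢ ln(V_f/Vᵢ) = (19227) ln(61.9/24.4) = 17899 J.
Leg (ii): W = 0.
Leg (iii): W = PΔV = (788)(24.4 − 61.9) = -29550 J.
W_net = 17899 − 29550 = -11651 J.

W_net ≈ -11700 J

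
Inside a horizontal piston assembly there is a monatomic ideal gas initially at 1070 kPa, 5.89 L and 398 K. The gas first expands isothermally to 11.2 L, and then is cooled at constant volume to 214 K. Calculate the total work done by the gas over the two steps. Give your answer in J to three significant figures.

Step 1 (isothermal): W = P₁V₁ ln(V₂/V₁) = (6302) ln(11.2/5.89) = 4050 J.
Step 2 (isochoric): W = 0 (constant volume).
W_total = 4050 + 0 = 4050 J.

W_total ≈ 4050 J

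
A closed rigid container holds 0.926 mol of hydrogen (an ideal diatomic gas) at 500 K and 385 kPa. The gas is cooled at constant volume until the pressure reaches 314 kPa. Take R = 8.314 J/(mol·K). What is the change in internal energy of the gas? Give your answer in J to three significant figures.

Constant volume ⇒ W = 0, so Q = ΔU = nCᵥΔT with Cᵥ = 5R/2 = 20.79 J/(mol·K).
At constant V, T₂/T₁ = P₂/P₁ ⇒ ΔT = T₁(P₂/P₁ − 1) = 500·(314/385 − 1) = -92.21 K.
ΔU = (0.926)(20.79)(-92.21) = -1775 J.

ΔU ≈ -1770 J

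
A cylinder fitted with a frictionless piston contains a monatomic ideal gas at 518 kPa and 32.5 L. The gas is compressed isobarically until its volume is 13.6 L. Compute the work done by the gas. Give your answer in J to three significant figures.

W ≈ -9790 J

Isobaric: W = P ΔV.
W = (518 kPa)(13.6 − 32.5 L) = (518)(-18.9) = -9790 J.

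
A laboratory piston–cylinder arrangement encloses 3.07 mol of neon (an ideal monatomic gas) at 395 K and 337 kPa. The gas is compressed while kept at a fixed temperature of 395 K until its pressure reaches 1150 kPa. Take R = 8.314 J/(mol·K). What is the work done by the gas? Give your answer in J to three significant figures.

W ≈ -12400 J

Isothermal process: W = nRT ln(V₂/V₁) = nRT ln(P₁/P₂).
W = (3.07)(8.314)(395) × ln(337/1150)
  = 10082 × ln(0.293) = 10082 × -1.227
W_by_gas = -12375 J.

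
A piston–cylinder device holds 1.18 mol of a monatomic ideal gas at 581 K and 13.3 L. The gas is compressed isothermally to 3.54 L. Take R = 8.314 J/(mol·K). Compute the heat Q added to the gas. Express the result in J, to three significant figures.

Isothermal ⇒ ΔU = 0, so Q = W = nRT ln(V₂/V₁).
Q = (1.18)(8.314)(581) ln(3.54/13.3) = 5700 × -1.324 = -7545 J.

Q ≈ -7540 J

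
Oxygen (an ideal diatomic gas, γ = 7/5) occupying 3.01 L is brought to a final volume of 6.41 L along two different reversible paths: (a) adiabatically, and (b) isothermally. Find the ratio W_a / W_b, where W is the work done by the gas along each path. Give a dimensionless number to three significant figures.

Path (a) adiabatic: W = P₁V₁(1 − (V₁/V₂)^(γ−1))/(γ−1) → W_a/(P₁V₁) = 0.6523.
Path (b) isothermal: W = P₁V₁ ln(V₂/V₁) → W_b/(P₁V₁) = 0.7559.
W_a / W_b = 0.6523 / 0.7559 = 0.863.

W_a / W_b ≈ 0.863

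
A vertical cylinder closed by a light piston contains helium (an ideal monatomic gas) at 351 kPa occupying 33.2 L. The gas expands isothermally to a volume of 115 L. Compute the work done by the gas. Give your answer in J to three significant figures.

W ≈ 14500 J

Isothermal: W = nRT ln(V₂/V₁) = P₁V₁ ln(V₂/V₁).
P₁V₁ = (351 kPa)(33.2 L) = 11653 J.
W = 11653 × ln(115/33.2) = 11653 × 1.242
W_by_gas = 14478 J.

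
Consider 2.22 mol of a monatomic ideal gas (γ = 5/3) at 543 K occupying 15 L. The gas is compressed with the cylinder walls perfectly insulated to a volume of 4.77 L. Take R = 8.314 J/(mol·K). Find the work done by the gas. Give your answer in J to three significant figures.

Adiabatic: TV^(γ−1) = const with γ = 5/3.
T₂ = T₁ (V₁/V₂)^(γ−1) = 543 × (15/4.77)^0.667 = 543 × 2.146 = 1166 K.
W_by = nCᵥ(T₁ − T₂) = (2.22)(12.47)(543 − 1166) = -17235 J.

W ≈ -17200 J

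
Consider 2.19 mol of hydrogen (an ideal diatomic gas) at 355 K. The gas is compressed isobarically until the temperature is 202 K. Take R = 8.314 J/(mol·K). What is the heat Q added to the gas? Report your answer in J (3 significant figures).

Q ≈ -9750 J

Isobaric: W = nRΔT = (2.19)(8.314)(-153) = -2786 J.
ΔU = nCᵥΔT with Cᵥ = 5R/2: ΔU = (2.19)(20.79)(-153) = -6964 J.
Q = ΔU + W = -6964 − 2786 = -9750 J.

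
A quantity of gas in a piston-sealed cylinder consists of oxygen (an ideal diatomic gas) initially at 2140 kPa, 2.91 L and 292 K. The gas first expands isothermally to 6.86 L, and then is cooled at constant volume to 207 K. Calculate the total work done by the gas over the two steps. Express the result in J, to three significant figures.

Step 1 (isothermal): W = P₁V₁ ln(V₂/V₁) = (6227) ln(6.86/2.91) = 5340 J.
Step 2 (isochoric): W = 0 (constant volume).
W_total = 5340 + 0 = 5340 J.

W_total ≈ 5340 J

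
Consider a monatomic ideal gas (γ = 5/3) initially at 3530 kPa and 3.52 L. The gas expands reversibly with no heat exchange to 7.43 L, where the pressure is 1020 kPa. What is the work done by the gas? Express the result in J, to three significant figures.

Adiabatic: W = (P₁V₁ − P₂V₂)/(γ − 1) with γ = 5/3.
P₁V₁ = 12426 J, P₂V₂ = 7579 J.
W = (12426 − 7579) / 0.6667 = 7271 J.

W ≈ 7270 J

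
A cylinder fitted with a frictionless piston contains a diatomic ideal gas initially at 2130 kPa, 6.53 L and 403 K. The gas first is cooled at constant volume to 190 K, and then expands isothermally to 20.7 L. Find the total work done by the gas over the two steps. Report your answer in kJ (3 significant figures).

Step 1 (isochoric): W = 0 (constant volume).
After step 1: P = 1004 kPa (V unchanged).
Step 2 (isothermal): W = P₁V₁ ln(V₂/V₁) = (6558) ln(20.7/6.53) = 7566 J.
W_total = 0 + 7566 = 7566 J.

W_total ≈ 7.57 kJ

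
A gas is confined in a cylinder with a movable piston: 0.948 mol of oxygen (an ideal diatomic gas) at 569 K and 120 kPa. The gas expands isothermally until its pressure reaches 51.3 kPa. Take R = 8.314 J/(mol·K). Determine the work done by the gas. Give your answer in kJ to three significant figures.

W ≈ 3.81 kJ

Isothermal process: W = nRT ln(V₂/V₁) = nRT ln(P₁/P₂).
W = (0.948)(8.314)(569) × ln(120/51.3)
  = 4485 × ln(2.339) = 4485 × 0.8498
W_by_gas = 3811 J.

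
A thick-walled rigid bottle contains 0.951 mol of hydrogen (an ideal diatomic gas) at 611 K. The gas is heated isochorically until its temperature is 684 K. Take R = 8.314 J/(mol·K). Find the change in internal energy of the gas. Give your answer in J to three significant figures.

ΔU ≈ 1440 J

Constant volume ⇒ W = 0, so Q = ΔU = nCᵥΔT with Cᵥ = 5R/2 = 20.79 J/(mol·K).
ΔU = (0.951)(20.79)(684 − 611) = 1443 J.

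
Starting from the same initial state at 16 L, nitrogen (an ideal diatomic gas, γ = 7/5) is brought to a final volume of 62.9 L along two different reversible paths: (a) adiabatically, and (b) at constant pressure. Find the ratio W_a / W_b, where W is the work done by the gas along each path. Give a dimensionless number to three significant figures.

Path (a) adiabatic: W = P₁V₁(1 − (V₁/V₂)^(γ−1))/(γ−1) → W_a/(P₁V₁) = 1.054.
Path (b) isobaric: W = P₁(V₂ − V₁) → W_b/(P₁V₁) = 2.931.
W_a / W_b = 1.054 / 2.931 = 0.3596.

W_a / W_b ≈ 0.360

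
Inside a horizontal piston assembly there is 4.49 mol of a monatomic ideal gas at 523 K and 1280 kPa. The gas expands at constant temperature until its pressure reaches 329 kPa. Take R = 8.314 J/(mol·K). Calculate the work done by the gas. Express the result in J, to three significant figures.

W ≈ 26500 J

Isothermal process: W = nRT ln(V₂/V₁) = nRT ln(P₁/P₂).
W = (4.49)(8.314)(523) × ln(1280/329)
  = 19524 × ln(3.891) = 19524 × 1.359
W_by_gas = 26524 J.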